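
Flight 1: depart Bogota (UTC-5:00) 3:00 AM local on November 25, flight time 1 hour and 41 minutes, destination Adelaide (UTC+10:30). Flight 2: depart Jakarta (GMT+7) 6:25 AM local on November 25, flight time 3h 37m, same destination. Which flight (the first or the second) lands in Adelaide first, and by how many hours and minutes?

Flight 1 in UTC: 3:00 AM + 5:00 = 8:00 AM on Nov 25.
+1 hour 41 minutes → arrive 9:41 AM UTC on Nov 25.
Flight 2 in UTC: 6:25 AM − 7:00 = 11:25 PM on Nov 24.
+3 hours and 37 minutes → arrive 3:02 AM UTC on Nov 25.
Flight 2 lands earlier by 6 hours 39 minutes.

the second, by 6 hours 39 minutes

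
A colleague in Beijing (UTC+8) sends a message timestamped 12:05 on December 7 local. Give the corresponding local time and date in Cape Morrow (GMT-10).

18:05 on December 6

In UTC: 12:05 − 8:00 = 04:05 on Dec 7.
Cape Morrow is UTC−10:00: 04:05 − 10:00 = 18:05 on Dec 6.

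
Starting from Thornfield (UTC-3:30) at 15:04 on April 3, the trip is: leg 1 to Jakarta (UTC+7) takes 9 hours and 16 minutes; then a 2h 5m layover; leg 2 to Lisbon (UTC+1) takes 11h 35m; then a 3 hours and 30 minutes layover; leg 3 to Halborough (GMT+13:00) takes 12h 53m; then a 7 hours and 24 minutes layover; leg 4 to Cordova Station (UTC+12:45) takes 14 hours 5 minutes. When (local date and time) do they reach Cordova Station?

Convert departure to UTC: 15:04 + 3:30 = 18:34 UTC on Apr 3.
Add 9 hours and 16 minutes leg 1 → 03:50 UTC (Apr 4).
Add 2 hours 5 minutes layover in Jakarta → 05:55 UTC.
Add 11 hours 35 minutes leg 2 → 17:30 UTC.
Add 3 hours and 30 minutes layover in Lisbon → 21:00 UTC.
Add 12 hours 53 minutes leg 3 → 09:53 UTC (Apr 5).
Add 7 hours and 24 minutes layover in Halborough → 17:17 UTC.
Add 14 hours 5 minutes leg 4 → 07:22 UTC (Apr 6).
Cordova Station is UTC+12:45, so local arrival = 07:22 + 12:45 = 20:07 on Apr 6.

20:07 on April 6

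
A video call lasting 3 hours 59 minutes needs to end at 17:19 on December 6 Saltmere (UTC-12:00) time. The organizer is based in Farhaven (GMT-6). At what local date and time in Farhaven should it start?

19:20 on December 6

Target end time in UTC: 17:19 + 12:00 = 05:19 on Dec 7.
Subtract 3 hours 59 minutes → start 01:20 UTC on Dec 7.
Farhaven is UTC−6:00: 01:20 − 6:00 = 19:20 on Dec 6.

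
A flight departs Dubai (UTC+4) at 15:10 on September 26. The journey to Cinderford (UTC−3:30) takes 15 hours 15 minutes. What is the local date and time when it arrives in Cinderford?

22:55 on Sep 26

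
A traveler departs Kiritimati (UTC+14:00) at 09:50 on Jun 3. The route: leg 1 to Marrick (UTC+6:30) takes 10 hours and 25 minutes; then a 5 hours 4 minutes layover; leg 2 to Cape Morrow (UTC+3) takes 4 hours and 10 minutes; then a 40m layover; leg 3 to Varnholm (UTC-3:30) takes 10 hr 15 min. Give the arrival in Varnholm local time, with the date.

Convert departure to UTC: 09:50 − 14:00 = 19:50 UTC on Jun 2.
Add 10 hours and 25 minutes leg 1 → 06:15 UTC (Jun 3).
Add 5 hours and 4 minutes layover in Marrick → 11:19 UTC.
Add 4 hours and 10 minutes leg 2 → 15:29 UTC.
Add 40 minutes layover in Cape Morrow → 16:09 UTC.
Add 10 hours and 15 minutes leg 3 → 02:24 UTC (Jun 4).
Varnholm is UTC−3:30, so local arrival = 02:24 − 3:30 = 22:54 on Jun 3.

22:54 on Jun 3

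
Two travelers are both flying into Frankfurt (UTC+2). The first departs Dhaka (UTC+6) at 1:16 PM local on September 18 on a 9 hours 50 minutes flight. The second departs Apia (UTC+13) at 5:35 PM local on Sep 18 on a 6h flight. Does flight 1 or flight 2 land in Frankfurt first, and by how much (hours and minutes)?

the second, by 6 hours 31 minutes

Flight 1 in UTC: 1:16 PM − 6:00 = 7:16 AM on Sep 18.
+9 hours 50 minutes → arrive 5:06 PM UTC on Sep 18.
Flight 2 in UTC: 5:35 PM − 13:00 = 4:35 AM on Sep 18.
+6 hours → arrive 10:35 AM UTC on Sep 18.
Flight 2 lands earlier by 6 hours 31 minutes.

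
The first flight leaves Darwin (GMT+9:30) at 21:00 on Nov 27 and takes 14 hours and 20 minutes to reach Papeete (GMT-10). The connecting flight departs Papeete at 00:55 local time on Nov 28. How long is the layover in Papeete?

Convert departure to UTC: 21:00 − 9:30 = 11:30 UTC on Nov 27.
Add 14 hours 20 minutes flight time → 01:50 UTC (Nov 28).
Papeete is UTC−10:00, so local arrival = 01:50 − 10:00 = 15:50 on Nov 27.
Layover = 00:55 − 15:50 (+1 day) = 9 hours 5 minutes.

9 hours 5 minutes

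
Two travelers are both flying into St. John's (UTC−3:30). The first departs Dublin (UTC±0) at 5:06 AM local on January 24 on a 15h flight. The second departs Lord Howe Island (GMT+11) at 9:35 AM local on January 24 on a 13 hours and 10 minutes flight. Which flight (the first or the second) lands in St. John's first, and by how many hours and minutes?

Flight 1 departs at 5:06 AM UTC (Jan 24).
+15 hours → arrive 8:06 PM UTC on Jan 24.
Flight 2 in UTC: 9:35 AM − 11:00 = 10:35 PM on Jan 23.
+13 hours 10 minutes → arrive 11:45 AM UTC on Jan 24.
Flight 2 lands earlier by 8 hours 21 minutes.

the second, by 8 hours 21 minutes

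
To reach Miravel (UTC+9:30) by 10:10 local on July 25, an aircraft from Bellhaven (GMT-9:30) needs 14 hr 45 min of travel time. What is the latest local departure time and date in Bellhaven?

00:25 on July 24

Target arrival in UTC: 10:10 − 9:30 = 00:40 on Jul 25.
Subtract 14 hours 45 minutes → departure 09:55 UTC on Jul 24.
Bellhaven is UTC−9:30: 09:55 − 9:30 = 00:25 on Jul 24.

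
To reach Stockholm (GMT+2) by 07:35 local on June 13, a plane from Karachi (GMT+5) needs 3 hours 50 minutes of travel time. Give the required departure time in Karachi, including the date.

06:45 on June 13

Target arrival in UTC: 07:35 − 2:00 = 05:35 on Jun 13.
Subtract 3 hours and 50 minutes → departure 01:45 UTC on Jun 13.
Karachi is UTC+5:00: 01:45 + 5:00 = 06:45 on Jun 13.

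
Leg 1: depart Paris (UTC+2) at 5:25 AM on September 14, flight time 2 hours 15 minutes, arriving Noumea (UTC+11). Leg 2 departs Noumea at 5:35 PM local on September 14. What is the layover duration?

Convert departure to UTC: 5:25 AM − 2:00 = 3:25 AM UTC on Sep 14.
Add 2 hours and 15 minutes flight time → 5:40 AM UTC.
Noumea is UTC+11:00, so local arrival = 5:40 AM + 11:00 = 4:40 PM on Sep 14.
Layover = 5:35 PM − 4:40 PM = 55 minutes.

55 minutes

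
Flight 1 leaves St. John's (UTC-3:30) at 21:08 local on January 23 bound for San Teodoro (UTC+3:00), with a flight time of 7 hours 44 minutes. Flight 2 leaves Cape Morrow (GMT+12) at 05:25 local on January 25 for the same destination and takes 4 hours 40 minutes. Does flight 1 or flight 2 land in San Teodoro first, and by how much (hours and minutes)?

the first, by 13 hours 43 minutes

Flight 1 in UTC: 21:08 + 3:30 = 00:38 on Jan 24.
+7 hours and 44 minutes → arrive 08:22 UTC on Jan 24.
Flight 2 in UTC: 05:25 − 12:00 = 17:25 on Jan 24.
+4 hours 40 minutes → arrive 22:05 UTC on Jan 24.
Flight 1 lands earlier by 13 hours 43 minutes.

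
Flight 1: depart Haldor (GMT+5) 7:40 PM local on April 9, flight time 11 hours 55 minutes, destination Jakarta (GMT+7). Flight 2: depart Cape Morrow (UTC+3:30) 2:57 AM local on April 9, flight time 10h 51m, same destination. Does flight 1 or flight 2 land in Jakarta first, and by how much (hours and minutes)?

Flight 1 in UTC: 7:40 PM − 5:00 = 2:40 PM on Apr 9.
+11 hours and 55 minutes → arrive 2:35 AM UTC on Apr 10.
Flight 2 in UTC: 2:57 AM − 3:30 = 11:27 PM on Apr 8.
+10 hours and 51 minutes → arrive 10:18 AM UTC on Apr 9.
Flight 2 lands earlier by 16 hours 17 minutes.

the second, by 16 hours 17 minutes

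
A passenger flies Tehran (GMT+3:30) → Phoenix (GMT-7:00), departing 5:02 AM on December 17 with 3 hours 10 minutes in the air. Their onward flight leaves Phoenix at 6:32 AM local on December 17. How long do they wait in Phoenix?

8 hours 50 minutes

Convert departure to UTC: 5:02 AM − 3:30 = 1:32 AM UTC on Dec 17.
Add 3 hours and 10 minutes flight time → 4:42 AM UTC.
Phoenix is UTC−7:00, so local arrival = 4:42 AM − 7:00 = 9:42 PM on Dec 16.
Layover = 6:32 AM − 9:42 PM (+1 day) = 8 hours 50 minutes.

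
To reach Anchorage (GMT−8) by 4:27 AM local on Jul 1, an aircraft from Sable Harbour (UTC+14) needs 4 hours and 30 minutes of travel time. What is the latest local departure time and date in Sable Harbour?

Target arrival in UTC: 4:27 AM + 8:00 = 12:27 PM on Jul 1.
Subtract 4 hours 30 minutes → departure 7:57 AM UTC on Jul 1.
Sable Harbour is UTC+14:00: 7:57 AM + 14:00 = 9:57 PM on Jul 1.

9:57 PM on Jul 1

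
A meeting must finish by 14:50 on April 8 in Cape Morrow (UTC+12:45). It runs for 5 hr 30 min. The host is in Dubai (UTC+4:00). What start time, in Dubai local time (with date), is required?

Target end time in UTC: 14:50 − 12:45 = 02:05 on Apr 8.
Subtract 5 hours 30 minutes → start 20:35 UTC on Apr 7.
Dubai is UTC+4:00: 20:35 + 4:00 = 00:35 on Apr 8.

00:35 on April 8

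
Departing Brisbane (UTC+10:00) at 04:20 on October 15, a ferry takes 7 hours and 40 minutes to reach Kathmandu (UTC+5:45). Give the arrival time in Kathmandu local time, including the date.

Kathmandu is 4:15 behind Brisbane.
After 7 hours and 40 minutes it is 12:00 in Brisbane.
Shift by the zone difference: 12:00 − 4:15 = 07:45 on Oct 15 in Kathmandu.

07:45 on October 15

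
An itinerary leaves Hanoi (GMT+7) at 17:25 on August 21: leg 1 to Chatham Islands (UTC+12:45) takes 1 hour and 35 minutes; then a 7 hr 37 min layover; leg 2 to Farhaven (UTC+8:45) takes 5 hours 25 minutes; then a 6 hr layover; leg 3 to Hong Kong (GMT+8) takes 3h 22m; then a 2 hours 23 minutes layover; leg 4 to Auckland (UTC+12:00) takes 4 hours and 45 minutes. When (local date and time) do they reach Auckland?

Convert departure to UTC: 17:25 − 7:00 = 10:25 UTC on Aug 21.
Add 1 hour and 35 minutes leg 1 → 12:00 UTC.
Add 7 hours 37 minutes layover in Chatham Islands → 19:37 UTC.
Add 5 hours 25 minutes leg 2 → 01:02 UTC (Aug 22).
Add 6 hours layover in Farhaven → 07:02 UTC.
Add 3 hours 22 minutes leg 3 → 10:24 UTC.
Add 2 hours 23 minutes layover in Hong Kong → 12:47 UTC.
Add 4 hours and 45 minutes leg 4 → 17:32 UTC.
Auckland is UTC+12:00, so local arrival = 17:32 + 12:00 = 05:32 on Aug 23.

05:32 on Aug 23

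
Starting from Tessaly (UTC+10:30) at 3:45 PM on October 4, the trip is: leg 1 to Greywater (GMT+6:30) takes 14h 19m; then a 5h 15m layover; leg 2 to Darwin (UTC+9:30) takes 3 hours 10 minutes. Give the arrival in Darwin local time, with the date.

Convert departure to UTC: 3:45 PM − 10:30 = 5:15 AM UTC on Oct 4.
Add 14 hours 19 minutes leg 1 → 7:34 PM UTC.
Add 5 hours and 15 minutes layover in Greywater → 12:49 AM UTC (Oct 5).
Add 3 hours and 10 minutes leg 2 → 3:59 AM UTC.
Darwin is UTC+9:30, so local arrival = 3:59 AM + 9:30 = 1:29 PM on Oct 5.

1:29 PM on October 5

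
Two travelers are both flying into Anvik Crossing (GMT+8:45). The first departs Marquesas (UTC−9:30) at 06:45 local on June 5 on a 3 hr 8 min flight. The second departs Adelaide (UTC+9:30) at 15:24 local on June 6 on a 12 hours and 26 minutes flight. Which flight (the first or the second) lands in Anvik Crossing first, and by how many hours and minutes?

Flight 1 in UTC: 06:45 + 9:30 = 16:15 on Jun 5.
+3 hours 8 minutes → arrive 19:23 UTC on Jun 5.
Flight 2 in UTC: 15:24 − 9:30 = 05:54 on Jun 6.
+12 hours and 26 minutes → arrive 18:20 UTC on Jun 6.
Flight 1 lands earlier by 22 hours 57 minutes.

the first, by 22 hours 57 minutes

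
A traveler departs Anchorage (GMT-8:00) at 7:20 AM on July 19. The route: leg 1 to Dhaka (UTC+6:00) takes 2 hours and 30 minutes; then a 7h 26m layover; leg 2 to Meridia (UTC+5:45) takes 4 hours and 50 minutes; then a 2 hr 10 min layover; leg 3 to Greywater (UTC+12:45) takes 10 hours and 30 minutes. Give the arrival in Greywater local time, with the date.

Convert departure to UTC: 7:20 AM + 8:00 = 3:20 PM UTC on Jul 19.
Add 2 hours and 30 minutes leg 1 → 5:50 PM UTC.
Add 7 hours 26 minutes layover in Dhaka → 1:16 AM UTC (Jul 20).
Add 4 hours and 50 minutes leg 2 → 6:06 AM UTC.
Add 2 hours 10 minutes layover in Meridia → 8:16 AM UTC.
Add 10 hours 30 minutes leg 3 → 6:46 PM UTC.
Greywater is UTC+12:45, so local arrival = 6:46 PM + 12:45 = 7:31 AM on Jul 21.

7:31 AM on Jul 21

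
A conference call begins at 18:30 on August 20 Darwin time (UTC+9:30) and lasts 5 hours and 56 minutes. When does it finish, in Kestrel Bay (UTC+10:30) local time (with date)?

01:26 on Aug 21

Convert start to UTC: 18:30 − 9:30 = 09:00 UTC on Aug 20.
Add 5 hours 56 minutes duration → 14:56 UTC.
Kestrel Bay is UTC+10:30, so local end time = 14:56 + 10:30 = 01:26 on Aug 21.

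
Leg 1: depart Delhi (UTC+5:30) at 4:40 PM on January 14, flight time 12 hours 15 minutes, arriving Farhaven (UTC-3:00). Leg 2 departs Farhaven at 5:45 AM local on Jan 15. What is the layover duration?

9 hours 20 minutes

Convert departure to UTC: 4:40 PM − 5:30 = 11:10 AM UTC on Jan 14.
Add 12 hours and 15 minutes flight time → 11:25 PM UTC.
Farhaven is UTC−3:00, so local arrival = 11:25 PM − 3:00 = 8:25 PM on Jan 14.
Layover = 5:45 AM − 8:25 PM (+1 day) = 9 hours 20 minutes.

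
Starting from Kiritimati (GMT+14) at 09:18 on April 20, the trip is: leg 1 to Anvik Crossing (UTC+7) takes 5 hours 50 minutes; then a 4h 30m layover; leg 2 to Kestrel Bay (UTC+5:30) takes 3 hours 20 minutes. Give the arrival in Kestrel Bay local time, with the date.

Convert departure to UTC: 09:18 − 14:00 = 19:18 UTC on Apr 19.
Add 5 hours and 50 minutes leg 1 → 01:08 UTC (Apr 20).
Add 4 hours 30 minutes layover in Anvik Crossing → 05:38 UTC.
Add 3 hours and 20 minutes leg 2 → 08:58 UTC.
Kestrel Bay is UTC+5:30, so local arrival = 08:58 + 5:30 = 14:28 on Apr 20.

14:28 on Apr 20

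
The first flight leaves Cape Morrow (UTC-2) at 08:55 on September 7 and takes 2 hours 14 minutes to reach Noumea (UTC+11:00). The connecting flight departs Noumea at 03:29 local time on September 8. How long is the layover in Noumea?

3 hours 20 minutes

Convert departure to UTC: 08:55 + 2:00 = 10:55 UTC on Sep 7.
Add 2 hours 14 minutes flight time → 13:09 UTC.
Noumea is UTC+11:00, so local arrival = 13:09 + 11:00 = 00:09 on Sep 8.
Layover = 03:29 − 00:09 = 3 hours 20 minutes.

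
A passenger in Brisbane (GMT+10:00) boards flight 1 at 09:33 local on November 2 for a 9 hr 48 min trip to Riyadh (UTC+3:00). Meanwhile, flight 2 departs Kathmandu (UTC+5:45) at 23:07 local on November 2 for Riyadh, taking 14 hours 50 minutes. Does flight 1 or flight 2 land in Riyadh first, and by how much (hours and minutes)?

the first, by 22 hours 51 minutes

Flight 1 in UTC: 09:33 − 10:00 = 23:33 on Nov 1.
+9 hours and 48 minutes → arrive 09:21 UTC on Nov 2.
Flight 2 in UTC: 23:07 − 5:45 = 17:22 on Nov 2.
+14 hours 50 minutes → arrive 08:12 UTC on Nov 3.
Flight 1 lands earlier by 22 hours 51 minutes.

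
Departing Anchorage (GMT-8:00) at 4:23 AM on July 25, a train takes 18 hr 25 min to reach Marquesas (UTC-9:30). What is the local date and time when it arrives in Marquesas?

Convert departure to UTC: 4:23 AM + 8:00 = 12:23 PM UTC on Jul 25.
Add 18 hours 25 minutes travel time → 6:48 AM UTC (Jul 26).
Marquesas is UTC−9:30, so local arrival = 6:48 AM − 9:30 = 9:18 PM on Jul 25.

9:18 PM on Jul 25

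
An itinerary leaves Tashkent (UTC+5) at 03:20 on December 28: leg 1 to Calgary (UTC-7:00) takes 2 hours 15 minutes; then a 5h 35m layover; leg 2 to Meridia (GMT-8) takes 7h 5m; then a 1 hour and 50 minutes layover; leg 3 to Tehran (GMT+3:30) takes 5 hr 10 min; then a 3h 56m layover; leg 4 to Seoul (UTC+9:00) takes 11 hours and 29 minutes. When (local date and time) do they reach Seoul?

Convert departure to UTC: 03:20 − 5:00 = 22:20 UTC on Dec 27.
Add 2 hours and 15 minutes leg 1 → 00:35 UTC (Dec 28).
Add 5 hours and 35 minutes layover in Calgary → 06:10 UTC.
Add 7 hours and 5 minutes leg 2 → 13:15 UTC.
Add 1 hour 50 minutes layover in Meridia → 15:05 UTC.
Add 5 hours 10 minutes leg 3 → 20:15 UTC.
Add 3 hours and 56 minutes layover in Tehran → 00:11 UTC (Dec 29).
Add 11 hours 29 minutes leg 4 → 11:40 UTC.
Seoul is UTC+9:00, so local arrival = 11:40 + 9:00 = 20:40 on Dec 29.

20:40 on Dec 29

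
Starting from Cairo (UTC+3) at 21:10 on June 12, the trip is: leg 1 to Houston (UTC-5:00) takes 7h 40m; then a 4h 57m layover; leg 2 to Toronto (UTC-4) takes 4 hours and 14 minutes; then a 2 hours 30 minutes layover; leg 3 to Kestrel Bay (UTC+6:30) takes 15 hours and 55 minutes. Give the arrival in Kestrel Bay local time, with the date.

Convert departure to UTC: 21:10 − 3:00 = 18:10 UTC on Jun 12.
Add 7 hours 40 minutes leg 1 → 01:50 UTC (Jun 13).
Add 4 hours and 57 minutes layover in Houston → 06:47 UTC.
Add 4 hours and 14 minutes leg 2 → 11:01 UTC.
Add 2 hours and 30 minutes layover in Toronto → 13:31 UTC.
Add 15 hours 55 minutes leg 3 → 05:26 UTC (Jun 14).
Kestrel Bay is UTC+6:30, so local arrival = 05:26 + 6:30 = 11:56 on Jun 14.

11:56 on Jun 14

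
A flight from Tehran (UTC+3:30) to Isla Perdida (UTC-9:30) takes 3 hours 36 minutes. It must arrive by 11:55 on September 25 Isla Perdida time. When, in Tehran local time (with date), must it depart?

21:19 on Sep 25

Target arrival in UTC: 11:55 + 9:30 = 21:25 on Sep 25.
Subtract 3 hours 36 minutes → departure 17:49 UTC on Sep 25.
Tehran is UTC+3:30: 17:49 + 3:30 = 21:19 on Sep 25.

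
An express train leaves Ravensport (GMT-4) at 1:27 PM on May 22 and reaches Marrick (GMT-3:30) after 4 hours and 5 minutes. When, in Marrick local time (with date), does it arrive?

6:02 PM on May 22

Marrick is 0:30 ahead of Ravensport.
After 4 hours and 5 minutes it is 5:32 PM in Ravensport.
Shift by the zone difference: 5:32 PM + 0:30 = 6:02 PM on May 22 in Marrick.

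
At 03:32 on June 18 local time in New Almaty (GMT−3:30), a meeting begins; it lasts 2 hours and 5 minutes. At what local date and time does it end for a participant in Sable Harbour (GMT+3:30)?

12:37 on June 18

Convert start to UTC: 03:32 + 3:30 = 07:02 UTC on Jun 18.
Add 2 hours 5 minutes duration → 09:07 UTC.
Sable Harbour is UTC+3:30, so local end time = 09:07 + 3:30 = 12:37 on Jun 18.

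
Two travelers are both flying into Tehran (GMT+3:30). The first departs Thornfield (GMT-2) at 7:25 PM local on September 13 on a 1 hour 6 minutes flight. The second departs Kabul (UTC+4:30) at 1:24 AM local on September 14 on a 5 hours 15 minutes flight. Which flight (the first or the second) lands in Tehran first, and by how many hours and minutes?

the first, by 3 hours 38 minutes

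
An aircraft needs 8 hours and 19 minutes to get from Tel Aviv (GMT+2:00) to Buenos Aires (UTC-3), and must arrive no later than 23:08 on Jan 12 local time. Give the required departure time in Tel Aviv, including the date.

Target arrival in UTC: 23:08 + 3:00 = 02:08 on Jan 13.
Subtract 8 hours 19 minutes → departure 17:49 UTC on Jan 12.
Tel Aviv is UTC+2:00: 17:49 + 2:00 = 19:49 on Jan 12.

19:49 on January 12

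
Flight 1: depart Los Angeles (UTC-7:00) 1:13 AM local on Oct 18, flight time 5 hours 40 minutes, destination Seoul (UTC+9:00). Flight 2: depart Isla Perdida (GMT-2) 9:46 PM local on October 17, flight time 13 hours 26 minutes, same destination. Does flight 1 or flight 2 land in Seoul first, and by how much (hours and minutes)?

the second, by 41 minutes

Flight 1 in UTC: 1:13 AM + 7:00 = 8:13 AM on Oct 18.
+5 hours and 40 minutes → arrive 1:53 PM UTC on Oct 18.
Flight 2 in UTC: 9:46 PM + 2:00 = 11:46 PM on Oct 17.
+13 hours and 26 minutes → arrive 1:12 PM UTC on Oct 18.
Flight 2 lands earlier by 41 minutes.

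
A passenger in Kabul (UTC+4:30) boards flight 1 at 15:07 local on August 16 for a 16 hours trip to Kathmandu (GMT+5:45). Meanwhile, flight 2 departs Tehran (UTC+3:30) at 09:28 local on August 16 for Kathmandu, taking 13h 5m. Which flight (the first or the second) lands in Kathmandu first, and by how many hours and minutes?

the second, by 7 hours 34 minutes

Flight 1 in UTC: 15:07 − 4:30 = 10:37 on Aug 16.
+16 hours → arrive 02:37 UTC on Aug 17.
Flight 2 in UTC: 09:28 − 3:30 = 05:58 on Aug 16.
+13 hours and 5 minutes → arrive 19:03 UTC on Aug 16.
Flight 2 lands earlier by 7 hours 34 minutes.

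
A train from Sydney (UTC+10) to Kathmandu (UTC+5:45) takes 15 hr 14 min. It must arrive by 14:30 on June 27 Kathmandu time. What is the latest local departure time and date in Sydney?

Target arrival in UTC: 14:30 − 5:45 = 08:45 on Jun 27.
Subtract 15 hours 14 minutes → departure 17:31 UTC on Jun 26.
Sydney is UTC+10:00: 17:31 + 10:00 = 03:31 on Jun 27.

03:31 on June 27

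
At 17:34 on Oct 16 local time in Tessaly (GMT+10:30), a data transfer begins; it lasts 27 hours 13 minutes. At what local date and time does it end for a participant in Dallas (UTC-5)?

Convert start to UTC: 17:34 − 10:30 = 07:04 UTC on Oct 16.
Add 27 hours and 13 minutes duration → 10:17 UTC (Oct 17).
Dallas is UTC−5:00, so local end time = 10:17 − 5:00 = 05:17 on Oct 17.

05:17 on October 17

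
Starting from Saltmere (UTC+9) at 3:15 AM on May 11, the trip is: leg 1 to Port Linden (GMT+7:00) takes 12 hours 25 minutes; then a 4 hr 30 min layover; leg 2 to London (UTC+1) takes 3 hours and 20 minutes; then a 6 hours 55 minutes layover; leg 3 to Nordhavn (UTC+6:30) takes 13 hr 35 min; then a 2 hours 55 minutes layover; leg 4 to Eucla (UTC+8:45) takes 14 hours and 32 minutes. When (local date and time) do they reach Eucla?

Convert departure to UTC: 3:15 AM − 9:00 = 6:15 PM UTC on May 10.
Add 12 hours and 25 minutes leg 1 → 6:40 AM UTC (May 11).
Add 4 hours and 30 minutes layover in Port Linden → 11:10 AM UTC.
Add 3 hours and 20 minutes leg 2 → 2:30 PM UTC.
Add 6 hours and 55 minutes layover in London → 9:25 PM UTC.
Add 13 hours and 35 minutes leg 3 → 11:00 AM UTC (May 12).
Add 2 hours and 55 minutes layover in Nordhavn → 1:55 PM UTC.
Add 14 hours and 32 minutes leg 4 → 4:27 AM UTC (May 13).
Eucla is UTC+8:45, so local arrival = 4:27 AM + 8:45 = 1:12 PM on May 13.

1:12 PM on May 13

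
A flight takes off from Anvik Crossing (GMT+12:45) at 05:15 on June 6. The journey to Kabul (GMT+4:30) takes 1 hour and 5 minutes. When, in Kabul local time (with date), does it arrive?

22:05 on Jun 5

Kabul is 8:15 behind Anvik Crossing.
After 1 hour 5 minutes it is 06:20 in Anvik Crossing.
Shift by the zone difference: 06:20 − 8:15 = 22:05 on Jun 5 in Kabul.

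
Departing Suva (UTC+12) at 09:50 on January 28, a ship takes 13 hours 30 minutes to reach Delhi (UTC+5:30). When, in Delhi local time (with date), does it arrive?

Convert departure to UTC: 09:50 − 12:00 = 21:50 UTC on Jan 27.
Add 13 hours 30 minutes travel time → 11:20 UTC (Jan 28).
Delhi is UTC+5:30, so local arrival = 11:20 + 5:30 = 16:50 on Jan 28.

16:50 on January 28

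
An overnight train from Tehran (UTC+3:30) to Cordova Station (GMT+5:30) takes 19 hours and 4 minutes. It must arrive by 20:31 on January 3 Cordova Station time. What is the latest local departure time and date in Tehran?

23:27 on January 2

Target arrival in UTC: 20:31 − 5:30 = 15:01 on Jan 3.
Subtract 19 hours and 4 minutes → departure 19:57 UTC on Jan 2.
Tehran is UTC+3:30: 19:57 + 3:30 = 23:27 on Jan 2.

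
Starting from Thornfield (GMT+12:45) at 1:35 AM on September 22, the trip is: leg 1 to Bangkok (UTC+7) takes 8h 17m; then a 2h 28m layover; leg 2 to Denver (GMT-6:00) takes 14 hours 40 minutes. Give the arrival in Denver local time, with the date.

Convert departure to UTC: 1:35 AM − 12:45 = 12:50 PM UTC on Sep 21.
Add 8 hours and 17 minutes leg 1 → 9:07 PM UTC.
Add 2 hours 28 minutes layover in Bangkok → 11:35 PM UTC.
Add 14 hours and 40 minutes leg 2 → 2:15 PM UTC (Sep 22).
Denver is UTC−6:00, so local arrival = 2:15 PM − 6:00 = 8:15 AM on Sep 22.

8:15 AM on September 22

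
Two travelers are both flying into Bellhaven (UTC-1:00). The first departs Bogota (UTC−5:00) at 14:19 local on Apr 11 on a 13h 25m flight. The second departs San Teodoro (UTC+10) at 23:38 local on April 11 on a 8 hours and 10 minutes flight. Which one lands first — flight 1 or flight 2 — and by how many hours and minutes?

Flight 1 in UTC: 14:19 + 5:00 = 19:19 on Apr 11.
+13 hours 25 minutes → arrive 08:44 UTC on Apr 12.
Flight 2 in UTC: 23:38 − 10:00 = 13:38 on Apr 11.
+8 hours 10 minutes → arrive 21:48 UTC on Apr 11.
Flight 2 lands earlier by 10 hours 56 minutes.

the second, by 10 hours 56 minutes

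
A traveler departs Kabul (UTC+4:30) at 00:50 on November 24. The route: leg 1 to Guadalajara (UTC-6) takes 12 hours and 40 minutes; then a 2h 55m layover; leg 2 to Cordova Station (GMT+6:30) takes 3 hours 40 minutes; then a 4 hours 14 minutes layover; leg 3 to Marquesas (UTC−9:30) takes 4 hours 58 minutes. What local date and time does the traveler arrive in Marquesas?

Convert departure to UTC: 00:50 − 4:30 = 20:20 UTC on Nov 23.
Add 12 hours and 40 minutes leg 1 → 09:00 UTC (Nov 24).
Add 2 hours and 55 minutes layover in Guadalajara → 11:55 UTC.
Add 3 hours 40 minutes leg 2 → 15:35 UTC.
Add 4 hours 14 minutes layover in Cordova Station → 19:49 UTC.
Add 4 hours and 58 minutes leg 3 → 00:47 UTC (Nov 25).
Marquesas is UTC−9:30, so local arrival = 00:47 − 9:30 = 15:17 on Nov 24.

15:17 on Nov 24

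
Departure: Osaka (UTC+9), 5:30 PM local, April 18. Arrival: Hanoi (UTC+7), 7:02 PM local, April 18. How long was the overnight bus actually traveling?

3 hours 32 minutes

Departure in UTC: 5:30 PM − 9:00 = 8:30 AM on Apr 18.
Arrival in UTC: 7:02 PM − 7:00 = 12:02 PM on Apr 18.
Elapsed = 12:02 PM − 8:30 AM = 3 hours 32 minutes.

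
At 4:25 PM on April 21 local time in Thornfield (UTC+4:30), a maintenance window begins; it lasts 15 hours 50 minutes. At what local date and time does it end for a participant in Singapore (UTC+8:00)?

Convert start to UTC: 4:25 PM − 4:30 = 11:55 AM UTC on Apr 21.
Add 15 hours 50 minutes duration → 3:45 AM UTC (Apr 22).
Singapore is UTC+8:00, so local end time = 3:45 AM + 8:00 = 11:45 AM on Apr 22.

11:45 AM on April 22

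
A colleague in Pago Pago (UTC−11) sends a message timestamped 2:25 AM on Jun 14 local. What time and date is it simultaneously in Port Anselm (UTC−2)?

In UTC: 2:25 AM + 11:00 = 1:25 PM on Jun 14.
Port Anselm is UTC−2:00: 1:25 PM − 2:00 = 11:25 AM on Jun 14.

11:25 AM on June 14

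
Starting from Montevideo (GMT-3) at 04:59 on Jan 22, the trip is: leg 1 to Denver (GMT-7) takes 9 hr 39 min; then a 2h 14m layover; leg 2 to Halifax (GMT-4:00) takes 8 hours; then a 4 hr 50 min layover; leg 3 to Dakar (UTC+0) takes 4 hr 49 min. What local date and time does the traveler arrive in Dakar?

Convert departure to UTC: 04:59 + 3:00 = 07:59 UTC on Jan 22.
Add 9 hours and 39 minutes leg 1 → 17:38 UTC.
Add 2 hours and 14 minutes layover in Denver → 19:52 UTC.
Add 8 hours leg 2 → 03:52 UTC (Jan 23).
Add 4 hours and 50 minutes layover in Halifax → 08:42 UTC.
Add 4 hours 49 minutes leg 3 → 13:31 UTC.
Dakar is UTC+0, so local arrival is the same: 13:31 on Jan 23.

13:31 on January 23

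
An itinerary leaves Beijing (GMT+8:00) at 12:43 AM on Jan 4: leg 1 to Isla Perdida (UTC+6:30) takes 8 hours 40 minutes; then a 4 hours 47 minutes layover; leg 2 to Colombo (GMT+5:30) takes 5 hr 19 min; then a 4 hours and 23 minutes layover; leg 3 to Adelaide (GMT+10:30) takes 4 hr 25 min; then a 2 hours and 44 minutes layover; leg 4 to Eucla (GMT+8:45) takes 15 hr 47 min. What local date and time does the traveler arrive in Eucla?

11:33 PM on Jan 5

Convert departure to UTC: 12:43 AM − 8:00 = 4:43 PM UTC on Jan 3.
Add 8 hours and 40 minutes leg 1 → 1:23 AM UTC (Jan 4).
Add 4 hours 47 minutes layover in Isla Perdida → 6:10 AM UTC.
Add 5 hours and 19 minutes leg 2 → 11:29 AM UTC.
Add 4 hours 23 minutes layover in Colombo → 3:52 PM UTC.
Add 4 hours and 25 minutes leg 3 → 8:17 PM UTC.
Add 2 hours 44 minutes layover in Adelaide → 11:01 PM UTC.
Add 15 hours and 47 minutes leg 4 → 2:48 PM UTC (Jan 5).
Eucla is UTC+8:45, so local arrival = 2:48 PM + 8:45 = 11:33 PM on Jan 5.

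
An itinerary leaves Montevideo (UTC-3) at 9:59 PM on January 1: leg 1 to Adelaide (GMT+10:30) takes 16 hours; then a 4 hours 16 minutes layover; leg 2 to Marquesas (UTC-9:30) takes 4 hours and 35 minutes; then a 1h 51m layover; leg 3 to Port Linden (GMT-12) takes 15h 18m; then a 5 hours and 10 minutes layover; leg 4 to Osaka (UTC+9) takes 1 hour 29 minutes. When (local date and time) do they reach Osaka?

Convert departure to UTC: 9:59 PM + 3:00 = 12:59 AM UTC on Jan 2.
Add 16 hours leg 1 → 4:59 PM UTC.
Add 4 hours and 16 minutes layover in Adelaide → 9:15 PM UTC.
Add 4 hours 35 minutes leg 2 → 1:50 AM UTC (Jan 3).
Add 1 hour 51 minutes layover in Marquesas → 3:41 AM UTC.
Add 15 hours 18 minutes leg 3 → 6:59 PM UTC.
Add 5 hours and 10 minutes layover in Port Linden → 12:09 AM UTC (Jan 4).
Add 1 hour 29 minutes leg 4 → 1:38 AM UTC.
Osaka is UTC+9:00, so local arrival = 1:38 AM + 9:00 = 10:38 AM on Jan 4.

10:38 AM on January 4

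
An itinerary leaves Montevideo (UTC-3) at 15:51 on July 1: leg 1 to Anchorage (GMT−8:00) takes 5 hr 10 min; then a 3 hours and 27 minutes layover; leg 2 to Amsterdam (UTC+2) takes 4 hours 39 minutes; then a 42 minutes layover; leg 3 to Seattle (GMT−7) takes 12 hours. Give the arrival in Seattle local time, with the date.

Convert departure to UTC: 15:51 + 3:00 = 18:51 UTC on Jul 1.
Add 5 hours and 10 minutes leg 1 → 00:01 UTC (Jul 2).
Add 3 hours and 27 minutes layover in Anchorage → 03:28 UTC.
Add 4 hours 39 minutes leg 2 → 08:07 UTC.
Add 42 minutes layover in Amsterdam → 08:49 UTC.
Add 12 hours leg 3 → 20:49 UTC.
Seattle is UTC−7:00, so local arrival = 20:49 − 7:00 = 13:49 on Jul 2.

13:49 on Jul 2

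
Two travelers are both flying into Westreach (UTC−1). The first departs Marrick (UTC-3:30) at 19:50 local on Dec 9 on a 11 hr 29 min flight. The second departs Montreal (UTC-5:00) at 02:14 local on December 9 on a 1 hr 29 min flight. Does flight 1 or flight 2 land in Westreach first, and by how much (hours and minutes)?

Flight 1 in UTC: 19:50 + 3:30 = 23:20 on Dec 9.
+11 hours and 29 minutes → arrive 10:49 UTC on Dec 10.
Flight 2 in UTC: 02:14 + 5:00 = 07:14 on Dec 9.
+1 hour 29 minutes → arrive 08:43 UTC on Dec 9.
Flight 2 lands earlier by 26 hours 6 minutes.

the second, by 26 hours 6 minutes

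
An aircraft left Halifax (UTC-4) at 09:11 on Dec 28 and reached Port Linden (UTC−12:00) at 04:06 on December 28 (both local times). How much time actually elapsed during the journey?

Departure in UTC: 09:11 + 4:00 = 13:11 on Dec 28.
Arrival in UTC: 04:06 + 12:00 = 16:06 on Dec 28.
Elapsed = 16:06 − 13:11 = 2 hours 55 minutes.

2 hours 55 minutes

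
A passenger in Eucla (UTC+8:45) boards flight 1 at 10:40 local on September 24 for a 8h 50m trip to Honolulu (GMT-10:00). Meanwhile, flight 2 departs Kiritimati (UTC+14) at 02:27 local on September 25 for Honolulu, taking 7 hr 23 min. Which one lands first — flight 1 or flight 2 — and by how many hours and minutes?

Flight 1 in UTC: 10:40 − 8:45 = 01:55 on Sep 24.
+8 hours 50 minutes → arrive 10:45 UTC on Sep 24.
Flight 2 in UTC: 02:27 − 14:00 = 12:27 on Sep 24.
+7 hours and 23 minutes → arrive 19:50 UTC on Sep 24.
Flight 1 lands earlier by 9 hours 5 minutes.

the first, by 9 hours 5 minutes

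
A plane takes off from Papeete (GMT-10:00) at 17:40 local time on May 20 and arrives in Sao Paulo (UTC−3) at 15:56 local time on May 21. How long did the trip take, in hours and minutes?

15 hours 16 minutes

Departure in UTC: 17:40 + 10:00 = 03:40 on May 21.
Arrival in UTC: 15:56 + 3:00 = 18:56 on May 21.
Elapsed = 18:56 − 03:40 = 15 hours 16 minutes.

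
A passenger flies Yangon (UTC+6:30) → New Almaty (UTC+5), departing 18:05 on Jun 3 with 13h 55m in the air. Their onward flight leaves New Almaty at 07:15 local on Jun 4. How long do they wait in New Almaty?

45 minutes

Convert departure to UTC: 18:05 − 6:30 = 11:35 UTC on Jun 3.
Add 13 hours and 55 minutes flight time → 01:30 UTC (Jun 4).
New Almaty is UTC+5:00, so local arrival = 01:30 + 5:00 = 06:30 on Jun 4.
Layover = 07:15 − 06:30 = 45 minutes.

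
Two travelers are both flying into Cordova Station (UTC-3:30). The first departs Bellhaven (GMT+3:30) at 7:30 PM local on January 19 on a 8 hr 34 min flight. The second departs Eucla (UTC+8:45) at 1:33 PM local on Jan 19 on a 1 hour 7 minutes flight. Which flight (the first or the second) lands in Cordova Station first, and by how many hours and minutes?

the second, by 18 hours 39 minutes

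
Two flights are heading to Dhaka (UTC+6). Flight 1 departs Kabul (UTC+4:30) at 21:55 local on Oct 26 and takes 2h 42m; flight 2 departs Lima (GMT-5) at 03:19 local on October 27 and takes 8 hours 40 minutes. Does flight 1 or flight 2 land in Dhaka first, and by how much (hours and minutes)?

the first, by 20 hours 52 minutes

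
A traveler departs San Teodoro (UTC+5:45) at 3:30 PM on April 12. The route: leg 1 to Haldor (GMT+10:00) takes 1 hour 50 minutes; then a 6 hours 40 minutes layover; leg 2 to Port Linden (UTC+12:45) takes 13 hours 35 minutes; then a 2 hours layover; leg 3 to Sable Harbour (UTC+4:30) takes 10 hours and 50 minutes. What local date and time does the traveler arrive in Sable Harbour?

Convert departure to UTC: 3:30 PM − 5:45 = 9:45 AM UTC on Apr 12.
Add 1 hour 50 minutes leg 1 → 11:35 AM UTC.
Add 6 hours 40 minutes layover in Haldor → 6:15 PM UTC.
Add 13 hours and 35 minutes leg 2 → 7:50 AM UTC (Apr 13).
Add 2 hours layover in Port Linden → 9:50 AM UTC.
Add 10 hours and 50 minutes leg 3 → 8:40 PM UTC.
Sable Harbour is UTC+4:30, so local arrival = 8:40 PM + 4:30 = 1:10 AM on Apr 14.

1:10 AM on Apr 14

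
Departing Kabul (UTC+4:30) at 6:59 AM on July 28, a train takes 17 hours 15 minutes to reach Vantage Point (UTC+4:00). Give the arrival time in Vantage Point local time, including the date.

11:44 PM on July 28

Convert departure to UTC: 6:59 AM − 4:30 = 2:29 AM UTC on Jul 28.
Add 17 hours 15 minutes travel time → 7:44 PM UTC.
Vantage Point is UTC+4:00, so local arrival = 7:44 PM + 4:00 = 11:44 PM on Jul 28.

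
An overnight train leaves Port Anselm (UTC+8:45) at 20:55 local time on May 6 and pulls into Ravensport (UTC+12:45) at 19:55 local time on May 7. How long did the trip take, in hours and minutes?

19 hours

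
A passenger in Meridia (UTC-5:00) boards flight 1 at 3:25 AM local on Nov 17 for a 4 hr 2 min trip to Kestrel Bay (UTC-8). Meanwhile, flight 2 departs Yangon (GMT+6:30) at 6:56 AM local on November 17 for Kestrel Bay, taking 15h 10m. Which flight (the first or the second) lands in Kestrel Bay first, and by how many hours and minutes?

the first, by 3 hours 9 minutes

Flight 1 in UTC: 3:25 AM + 5:00 = 8:25 AM on Nov 17.
+4 hours 2 minutes → arrive 12:27 PM UTC on Nov 17.
Flight 2 in UTC: 6:56 AM − 6:30 = 12:26 AM on Nov 17.
+15 hours and 10 minutes → arrive 3:36 PM UTC on Nov 17.
Flight 1 lands earlier by 3 hours 9 minutes.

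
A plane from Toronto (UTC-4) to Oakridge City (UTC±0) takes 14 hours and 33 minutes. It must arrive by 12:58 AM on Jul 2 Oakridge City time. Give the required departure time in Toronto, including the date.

Target arrival is already UTC: 12:58 AM on Jul 2.
Subtract 14 hours and 33 minutes → departure 10:25 AM UTC on Jul 1.
Toronto is UTC−4:00: 10:25 AM − 4:00 = 6:25 AM on Jul 1.

6:25 AM on July 1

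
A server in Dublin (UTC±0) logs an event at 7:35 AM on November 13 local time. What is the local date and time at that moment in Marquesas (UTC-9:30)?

Marquesas is 9:30 behind Dublin.
Shift by the zone difference: 7:35 AM − 9:30 = 10:05 PM on Nov 12 in Marquesas.

10:05 PM on November 12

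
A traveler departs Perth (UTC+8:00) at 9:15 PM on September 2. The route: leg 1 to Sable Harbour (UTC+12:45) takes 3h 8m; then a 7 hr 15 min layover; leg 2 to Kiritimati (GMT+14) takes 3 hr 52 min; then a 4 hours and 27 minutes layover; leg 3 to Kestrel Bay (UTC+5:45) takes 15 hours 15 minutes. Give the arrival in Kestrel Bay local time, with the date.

Convert departure to UTC: 9:15 PM − 8:00 = 1:15 PM UTC on Sep 2.
Add 3 hours and 8 minutes leg 1 → 4:23 PM UTC.
Add 7 hours 15 minutes layover in Sable Harbour → 11:38 PM UTC.
Add 3 hours 52 minutes leg 2 → 3:30 AM UTC (Sep 3).
Add 4 hours 27 minutes layover in Kiritimati → 7:57 AM UTC.
Add 15 hours and 15 minutes leg 3 → 11:12 PM UTC.
Kestrel Bay is UTC+5:45, so local arrival = 11:12 PM + 5:45 = 4:57 AM on Sep 4.

4:57 AM on September 4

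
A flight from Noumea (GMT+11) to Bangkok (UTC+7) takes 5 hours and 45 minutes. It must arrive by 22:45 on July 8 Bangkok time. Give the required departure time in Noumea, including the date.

21:00 on July 8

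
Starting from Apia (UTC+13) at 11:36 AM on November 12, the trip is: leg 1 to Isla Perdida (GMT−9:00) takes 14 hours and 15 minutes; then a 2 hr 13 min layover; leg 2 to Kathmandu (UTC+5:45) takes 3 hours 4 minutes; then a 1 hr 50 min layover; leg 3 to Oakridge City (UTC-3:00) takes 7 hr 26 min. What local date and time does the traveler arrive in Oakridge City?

Convert departure to UTC: 11:36 AM − 13:00 = 10:36 PM UTC on Nov 11.
Add 14 hours 15 minutes leg 1 → 12:51 PM UTC (Nov 12).
Add 2 hours 13 minutes layover in Isla Perdida → 3:04 PM UTC.
Add 3 hours and 4 minutes leg 2 → 6:08 PM UTC.
Add 1 hour 50 minutes layover in Kathmandu → 7:58 PM UTC.
Add 7 hours 26 minutes leg 3 → 3:24 AM UTC (Nov 13).
Oakridge City is UTC−3:00, so local arrival = 3:24 AM − 3:00 = 12:24 AM on Nov 13.

12:24 AM on November 13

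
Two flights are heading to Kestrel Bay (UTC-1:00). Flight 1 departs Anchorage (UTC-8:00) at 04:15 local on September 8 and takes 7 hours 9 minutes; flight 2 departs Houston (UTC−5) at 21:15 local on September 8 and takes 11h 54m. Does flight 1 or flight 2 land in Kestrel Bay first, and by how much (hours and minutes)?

Flight 1 in UTC: 04:15 + 8:00 = 12:15 on Sep 8.
+7 hours and 9 minutes → arrive 19:24 UTC on Sep 8.
Flight 2 in UTC: 21:15 + 5:00 = 02:15 on Sep 9.
+11 hours 54 minutes → arrive 14:09 UTC on Sep 9.
Flight 1 lands earlier by 18 hours 45 minutes.

the first, by 18 hours 45 minutes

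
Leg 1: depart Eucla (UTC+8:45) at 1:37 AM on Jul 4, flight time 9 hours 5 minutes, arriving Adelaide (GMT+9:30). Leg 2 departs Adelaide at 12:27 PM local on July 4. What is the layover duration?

Convert departure to UTC: 1:37 AM − 8:45 = 4:52 PM UTC on Jul 3.
Add 9 hours 5 minutes flight time → 1:57 AM UTC (Jul 4).
Adelaide is UTC+9:30, so local arrival = 1:57 AM + 9:30 = 11:27 AM on Jul 4.
Layover = 12:27 PM − 11:27 AM = 1 hour.

1 hour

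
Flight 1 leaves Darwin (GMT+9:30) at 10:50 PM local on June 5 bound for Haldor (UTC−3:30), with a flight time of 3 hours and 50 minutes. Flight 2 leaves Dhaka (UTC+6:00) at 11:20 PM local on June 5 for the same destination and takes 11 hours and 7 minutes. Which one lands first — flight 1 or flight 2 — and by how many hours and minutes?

the first, by 11 hours 17 minutes

Flight 1 in UTC: 10:50 PM − 9:30 = 1:20 PM on Jun 5.
+3 hours and 50 minutes → arrive 5:10 PM UTC on Jun 5.
Flight 2 in UTC: 11:20 PM − 6:00 = 5:20 PM on Jun 5.
+11 hours and 7 minutes → arrive 4:27 AM UTC on Jun 6.
Flight 1 lands earlier by 11 hours 17 minutes.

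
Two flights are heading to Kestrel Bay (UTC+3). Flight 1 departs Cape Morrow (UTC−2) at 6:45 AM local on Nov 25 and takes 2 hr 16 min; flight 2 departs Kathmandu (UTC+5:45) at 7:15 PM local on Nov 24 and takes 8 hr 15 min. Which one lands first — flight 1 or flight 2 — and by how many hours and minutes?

the second, by 13 hours 16 minutes

Flight 1 in UTC: 6:45 AM + 2:00 = 8:45 AM on Nov 25.
+2 hours and 16 minutes → arrive 11:01 AM UTC on Nov 25.
Flight 2 in UTC: 7:15 PM − 5:45 = 1:30 PM on Nov 24.
+8 hours and 15 minutes → arrive 9:45 PM UTC on Nov 24.
Flight 2 lands earlier by 13 hours 16 minutes.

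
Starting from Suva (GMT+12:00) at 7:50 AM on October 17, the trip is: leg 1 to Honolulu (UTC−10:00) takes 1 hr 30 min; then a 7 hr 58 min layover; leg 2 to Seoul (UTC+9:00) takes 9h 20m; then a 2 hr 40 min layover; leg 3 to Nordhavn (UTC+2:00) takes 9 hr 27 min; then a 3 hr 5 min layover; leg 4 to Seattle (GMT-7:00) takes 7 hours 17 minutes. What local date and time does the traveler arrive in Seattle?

Convert departure to UTC: 7:50 AM − 12:00 = 7:50 PM UTC on Oct 16.
Add 1 hour and 30 minutes leg 1 → 9:20 PM UTC.
Add 7 hours 58 minutes layover in Honolulu → 5:18 AM UTC (Oct 17).
Add 9 hours 20 minutes leg 2 → 2:38 PM UTC.
Add 2 hours 40 minutes layover in Seoul → 5:18 PM UTC.
Add 9 hours and 27 minutes leg 3 → 2:45 AM UTC (Oct 18).
Add 3 hours and 5 minutes layover in Nordhavn → 5:50 AM UTC.
Add 7 hours and 17 minutes leg 4 → 1:07 PM UTC.
Seattle is UTC−7:00, so local arrival = 1:07 PM − 7:00 = 6:07 AM on Oct 18.

6:07 AM on October 18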